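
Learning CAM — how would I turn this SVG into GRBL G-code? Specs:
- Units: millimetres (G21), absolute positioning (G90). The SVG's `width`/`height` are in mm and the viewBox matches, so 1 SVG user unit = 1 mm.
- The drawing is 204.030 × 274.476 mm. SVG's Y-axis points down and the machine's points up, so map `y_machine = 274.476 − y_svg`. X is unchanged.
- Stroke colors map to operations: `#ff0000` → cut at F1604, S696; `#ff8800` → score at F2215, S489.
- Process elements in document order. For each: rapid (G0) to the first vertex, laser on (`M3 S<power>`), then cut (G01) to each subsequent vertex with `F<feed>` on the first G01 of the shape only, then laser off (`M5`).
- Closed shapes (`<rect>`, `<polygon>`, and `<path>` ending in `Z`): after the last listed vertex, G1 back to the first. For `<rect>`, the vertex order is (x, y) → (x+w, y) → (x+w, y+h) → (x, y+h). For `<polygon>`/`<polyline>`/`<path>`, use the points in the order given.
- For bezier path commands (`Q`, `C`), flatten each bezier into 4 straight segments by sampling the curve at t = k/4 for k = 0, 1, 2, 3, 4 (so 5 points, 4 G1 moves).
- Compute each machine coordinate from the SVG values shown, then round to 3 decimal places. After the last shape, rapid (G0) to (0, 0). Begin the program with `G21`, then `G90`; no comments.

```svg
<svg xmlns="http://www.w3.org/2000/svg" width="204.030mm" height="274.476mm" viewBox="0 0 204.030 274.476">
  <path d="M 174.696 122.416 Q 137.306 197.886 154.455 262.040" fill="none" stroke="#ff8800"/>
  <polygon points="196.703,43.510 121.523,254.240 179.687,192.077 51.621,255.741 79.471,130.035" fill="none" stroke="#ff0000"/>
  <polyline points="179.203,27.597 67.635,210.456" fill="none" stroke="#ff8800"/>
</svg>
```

1 u = 1 mm; y_m = 274.476 − y.

[1] `<path>` quadratic bezier, #ff8800→score S489 F2215: (174.696,152.060) → (159.410,115.032) → (150.941,79.419) → (149.289,45.220) → (154.455,12.436)

[2] `<polygon>` closed polygon, #ff0000→cut S696 F1604: (196.703,230.966) → (121.523,20.236) → (179.687,82.399) → (51.621,18.735) → (79.471,144.441) → (196.703,230.966) (closed)

[3] `<polyline>` line segment, #ff8800→score S489 F2215: (179.203,246.879) → (67.635,64.020)

G21
G90
G0 X174.696 Y152.060
M3 S489
G01 X159.410 Y115.032 F2215
G01 X150.941 Y79.419
G01 X149.289 Y45.220
G01 X154.455 Y12.436
M5
G0 X196.703 Y230.966
M3 S696
G01 X121.523 Y20.236 F1604
G01 X179.687 Y82.399
G01 X51.621 Y18.735
G01 X79.471 Y144.441
G01 X196.703 Y230.966
M5
G0 X179.203 Y246.879
M3 S489
G01 X67.635 Y64.020 F2215
M5
G0 X0.000 Y0.000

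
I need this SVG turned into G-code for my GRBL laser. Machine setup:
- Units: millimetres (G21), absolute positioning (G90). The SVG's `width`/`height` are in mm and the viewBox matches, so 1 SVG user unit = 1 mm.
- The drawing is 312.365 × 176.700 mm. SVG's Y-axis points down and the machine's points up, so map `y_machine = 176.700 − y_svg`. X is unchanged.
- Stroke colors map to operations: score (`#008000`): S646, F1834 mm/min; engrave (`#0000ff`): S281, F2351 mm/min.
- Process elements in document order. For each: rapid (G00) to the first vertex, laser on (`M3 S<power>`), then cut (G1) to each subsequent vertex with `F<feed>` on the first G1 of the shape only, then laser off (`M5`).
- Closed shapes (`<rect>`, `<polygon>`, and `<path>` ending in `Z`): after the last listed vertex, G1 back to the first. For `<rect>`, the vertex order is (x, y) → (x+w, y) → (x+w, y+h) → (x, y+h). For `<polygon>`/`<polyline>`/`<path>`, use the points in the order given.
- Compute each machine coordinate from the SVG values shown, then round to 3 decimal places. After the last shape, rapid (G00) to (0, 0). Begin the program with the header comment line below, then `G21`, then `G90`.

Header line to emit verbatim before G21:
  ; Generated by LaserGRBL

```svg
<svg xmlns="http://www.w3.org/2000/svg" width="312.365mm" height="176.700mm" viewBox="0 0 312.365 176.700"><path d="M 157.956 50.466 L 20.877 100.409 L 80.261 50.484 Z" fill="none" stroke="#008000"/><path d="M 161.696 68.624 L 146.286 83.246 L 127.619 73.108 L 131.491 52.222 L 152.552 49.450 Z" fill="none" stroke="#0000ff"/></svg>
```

; Generated by LaserGRBL
G21
G90
G00 X157.956 Y126.234
M3 S646
G1 X20.877 Y76.291 F1834
G1 X80.261 Y126.216
G1 X157.956 Y126.234
M5
G00 X161.696 Y108.076
M3 S281
G1 X146.286 Y93.454 F2351
G1 X127.619 Y103.592
G1 X131.491 Y124.478
G1 X152.552 Y127.250
G1 X161.696 Y108.076
M5
G00 X0.000 Y0.000

Since the viewBox matches the mm dimensions, user units are millimetres directly. The only transform is the Y-flip y_m = 176.700 − y_svg.

Shape 1 is a closed polygon drawn with `<path>`. Its stroke #008000 means score at S646, F1834. After flipping Y the toolpath is (157.956,126.234) → (20.877,76.291) → (80.261,126.216) → (157.956,126.234), returning to the start.

Shape 2 is a regular polygon drawn with `<path>`. Its stroke #0000ff means engrave at S281, F2351. After flipping Y the toolpath is (161.696,108.076) → (146.286,93.454) → (127.619,103.592) → (131.491,124.478) → (152.552,127.250) → (161.696,108.076), returning to the start.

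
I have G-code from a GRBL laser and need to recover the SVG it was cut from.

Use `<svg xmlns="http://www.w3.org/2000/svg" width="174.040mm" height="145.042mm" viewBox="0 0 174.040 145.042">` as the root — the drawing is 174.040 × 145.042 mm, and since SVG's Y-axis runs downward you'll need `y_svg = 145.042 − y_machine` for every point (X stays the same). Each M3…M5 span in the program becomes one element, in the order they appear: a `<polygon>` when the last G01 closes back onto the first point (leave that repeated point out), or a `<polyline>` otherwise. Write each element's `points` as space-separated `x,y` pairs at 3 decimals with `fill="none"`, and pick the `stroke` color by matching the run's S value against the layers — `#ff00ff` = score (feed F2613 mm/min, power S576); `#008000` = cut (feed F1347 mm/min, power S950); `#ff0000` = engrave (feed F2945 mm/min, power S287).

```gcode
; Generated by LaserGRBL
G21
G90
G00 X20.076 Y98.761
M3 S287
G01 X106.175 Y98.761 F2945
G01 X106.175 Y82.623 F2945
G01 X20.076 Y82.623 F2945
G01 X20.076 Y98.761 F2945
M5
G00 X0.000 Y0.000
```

<svg xmlns="http://www.w3.org/2000/svg" width="174.040mm" height="145.042mm" viewBox="0 0 174.040 145.042">
  <polygon points="20.076,46.281 106.175,46.281 106.175,62.419 20.076,62.419" fill="none" stroke="#ff0000"/>
</svg>

y_svg = 145.042 − y_m. Every run uses S287, so all elements get stroke `#ff0000` (engrave).

[1] closed run; points: 20.076,46.281 106.175,46.281 106.175,62.419 20.076,62.419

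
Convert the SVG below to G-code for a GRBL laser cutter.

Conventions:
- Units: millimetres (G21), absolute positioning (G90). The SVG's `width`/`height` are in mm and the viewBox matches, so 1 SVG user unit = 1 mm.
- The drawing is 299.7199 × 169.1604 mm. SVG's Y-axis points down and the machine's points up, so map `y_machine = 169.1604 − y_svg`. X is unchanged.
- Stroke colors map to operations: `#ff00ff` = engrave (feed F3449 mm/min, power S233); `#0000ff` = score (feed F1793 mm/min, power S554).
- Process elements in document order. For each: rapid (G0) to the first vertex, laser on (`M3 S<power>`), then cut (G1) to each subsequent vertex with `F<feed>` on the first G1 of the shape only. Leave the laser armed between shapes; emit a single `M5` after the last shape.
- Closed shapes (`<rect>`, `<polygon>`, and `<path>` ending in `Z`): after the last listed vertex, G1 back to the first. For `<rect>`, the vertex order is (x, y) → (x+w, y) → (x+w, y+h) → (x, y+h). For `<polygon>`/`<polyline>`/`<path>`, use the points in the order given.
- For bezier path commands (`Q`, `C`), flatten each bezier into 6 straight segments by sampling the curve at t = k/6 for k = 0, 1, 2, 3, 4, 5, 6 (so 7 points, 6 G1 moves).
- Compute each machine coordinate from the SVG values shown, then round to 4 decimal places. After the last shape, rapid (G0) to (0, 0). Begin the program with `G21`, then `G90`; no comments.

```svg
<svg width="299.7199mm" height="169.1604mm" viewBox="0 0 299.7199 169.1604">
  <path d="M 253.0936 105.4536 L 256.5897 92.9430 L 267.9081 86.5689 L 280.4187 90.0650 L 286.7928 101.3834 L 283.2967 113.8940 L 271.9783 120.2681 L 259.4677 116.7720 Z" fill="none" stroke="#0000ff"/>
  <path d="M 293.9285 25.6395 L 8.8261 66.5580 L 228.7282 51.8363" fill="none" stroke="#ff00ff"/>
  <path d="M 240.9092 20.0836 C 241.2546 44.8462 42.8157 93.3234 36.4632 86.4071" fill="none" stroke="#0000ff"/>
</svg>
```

G21
G90
G0 X253.0936 Y63.7068
M3 S554
G1 X256.5897 Y76.2174 F1793
G1 X267.9081 Y82.5915
G1 X280.4187 Y79.0954
G1 X286.7928 Y67.7770
G1 X283.2967 Y55.2664
G1 X271.9783 Y48.8923
G1 X259.4677 Y52.3884
G1 X253.0936 Y63.7068
G0 X293.9285 Y143.5209
M3 S233
G1 X8.8261 Y102.6024 F3449
G1 X228.7282 Y117.3241
G0 X240.9092 Y149.0768
M3 S554
G1 X226.3261 Y135.0855 F1793
G1 X189.4699 Y119.3393
G1 X141.1979 Y104.0355
G1 X92.3678 Y91.3716
G1 X53.8371 Y83.5450
G1 X36.4632 Y82.7533
M5
G0 X0.0000 Y0.0000

1 u = 1 mm; y_m = 169.1604 − y.

[1] `<path>` regular polygon, #0000ff→score S554 F1793: (253.0936,63.7068) → (256.5897,76.2174) → (267.9081,82.5915) → (280.4187,79.0954) → (286.7928,67.7770) → (283.2967,55.2664) → (271.9783,48.8923) → (259.4677,52.3884) → (253.0936,63.7068) (closed)

[2] `<path>` open polyline, #ff00ff→engrave S233 F3449: (293.9285,143.5209) → (8.8261,102.6024) → (228.7282,117.3241)

[3] `<path>` cubic bezier, #0000ff→score S554 F1793: (240.9092,149.0768) → (226.3261,135.0855) → (189.4699,119.3393) → (141.1979,104.0355) → (92.3678,91.3716) → (53.8371,83.5450) → (36.4632,82.7533)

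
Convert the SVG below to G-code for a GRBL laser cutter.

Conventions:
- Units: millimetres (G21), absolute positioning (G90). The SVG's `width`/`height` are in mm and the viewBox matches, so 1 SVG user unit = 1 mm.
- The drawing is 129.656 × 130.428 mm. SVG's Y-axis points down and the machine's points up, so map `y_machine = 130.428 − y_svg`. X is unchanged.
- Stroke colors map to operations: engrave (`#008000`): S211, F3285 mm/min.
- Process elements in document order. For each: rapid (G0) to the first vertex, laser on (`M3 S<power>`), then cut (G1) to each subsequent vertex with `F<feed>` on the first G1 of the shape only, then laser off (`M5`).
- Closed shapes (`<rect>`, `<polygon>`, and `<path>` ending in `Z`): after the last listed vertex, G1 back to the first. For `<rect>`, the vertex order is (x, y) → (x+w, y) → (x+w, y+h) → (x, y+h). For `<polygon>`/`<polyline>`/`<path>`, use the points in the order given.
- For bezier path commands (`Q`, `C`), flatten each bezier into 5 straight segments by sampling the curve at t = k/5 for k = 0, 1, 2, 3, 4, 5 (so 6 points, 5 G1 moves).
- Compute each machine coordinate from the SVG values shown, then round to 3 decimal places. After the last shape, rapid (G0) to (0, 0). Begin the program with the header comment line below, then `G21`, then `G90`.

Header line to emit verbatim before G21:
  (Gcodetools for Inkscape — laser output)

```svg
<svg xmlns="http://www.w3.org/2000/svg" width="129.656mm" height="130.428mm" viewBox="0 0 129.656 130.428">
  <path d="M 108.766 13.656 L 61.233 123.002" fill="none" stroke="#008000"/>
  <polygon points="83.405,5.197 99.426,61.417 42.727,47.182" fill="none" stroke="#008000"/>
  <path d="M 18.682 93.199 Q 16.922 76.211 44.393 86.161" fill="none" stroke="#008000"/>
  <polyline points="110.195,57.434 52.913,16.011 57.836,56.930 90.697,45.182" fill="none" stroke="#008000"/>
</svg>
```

(Gcodetools for Inkscape — laser output)
G21
G90
G0 X108.766 Y116.772
M3 S211
G1 X61.233 Y7.426 F3285
M5
G0 X83.405 Y125.231
M3 S211
G1 X99.426 Y69.011 F3285
G1 X42.727 Y83.246
G1 X83.405 Y125.231
M5
G0 X18.682 Y37.229
M3 S211
G1 X19.147 Y42.947 F3285
G1 X21.951 Y46.509
G1 X27.093 Y47.917
G1 X34.574 Y47.169
G1 X44.393 Y44.267
M5
G0 X110.195 Y72.994
M3 S211
G1 X52.913 Y114.417 F3285
G1 X57.836 Y73.498
G1 X90.697 Y85.246
M5
G0 X0.000 Y0.000

1 u = 1 mm; y_m = 130.428 − y.

[1] `<path>` line segment, #008000→engrave S211 F3285: (108.766,116.772) → (61.233,7.426)

[2] `<polygon>` regular polygon, #008000→engrave S211 F3285: (83.405,125.231) → (99.426,69.011) → (42.727,83.246) → (83.405,125.231) (closed)

[3] `<path>` quadratic bezier, #008000→engrave S211 F3285: (18.682,37.229) → (19.147,42.947) → (21.951,46.509) → (27.093,47.917) → (34.574,47.169) → (44.393,44.267)

[4] `<polyline>` open polyline, #008000→engrave S211 F3285: (110.195,72.994) → (52.913,114.417) → (57.836,73.498) → (90.697,85.246)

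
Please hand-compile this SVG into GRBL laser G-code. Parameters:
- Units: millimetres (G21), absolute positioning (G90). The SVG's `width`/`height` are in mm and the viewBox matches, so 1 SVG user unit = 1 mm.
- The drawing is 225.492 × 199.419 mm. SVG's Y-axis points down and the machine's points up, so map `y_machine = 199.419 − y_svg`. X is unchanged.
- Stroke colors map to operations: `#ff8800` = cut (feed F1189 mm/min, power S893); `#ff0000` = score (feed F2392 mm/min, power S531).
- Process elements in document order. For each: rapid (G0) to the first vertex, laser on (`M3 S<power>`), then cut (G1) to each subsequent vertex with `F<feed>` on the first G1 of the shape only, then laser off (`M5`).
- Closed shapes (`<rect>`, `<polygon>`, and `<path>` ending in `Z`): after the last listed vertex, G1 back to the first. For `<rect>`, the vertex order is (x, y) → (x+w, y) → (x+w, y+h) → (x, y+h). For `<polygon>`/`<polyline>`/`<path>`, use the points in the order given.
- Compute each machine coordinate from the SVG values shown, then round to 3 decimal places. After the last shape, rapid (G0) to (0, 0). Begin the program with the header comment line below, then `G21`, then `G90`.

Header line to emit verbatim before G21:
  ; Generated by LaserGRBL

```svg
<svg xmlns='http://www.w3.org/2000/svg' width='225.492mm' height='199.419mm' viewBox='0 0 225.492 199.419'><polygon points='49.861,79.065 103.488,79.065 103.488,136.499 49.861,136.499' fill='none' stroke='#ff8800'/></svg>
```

; Generated by LaserGRBL
G21
G90
G0 X49.861 Y120.354
M3 S893
G1 X103.488 Y120.354 F1189
G1 X103.488 Y62.920
G1 X49.861 Y62.920
G1 X49.861 Y120.354
M5
G0 X0.000 Y0.000

Since the viewBox matches the mm dimensions, user units are millimetres directly. The only transform is the Y-flip y_m = 199.419 − y_svg.

Shape 1 is a rectangle drawn with `<polygon>`. Its stroke #ff8800 means cut at S893, F1189. After flipping Y the toolpath is (49.861,120.354) → (103.488,120.354) → (103.488,62.920) → (49.861,62.920) → (49.861,120.354), returning to the start.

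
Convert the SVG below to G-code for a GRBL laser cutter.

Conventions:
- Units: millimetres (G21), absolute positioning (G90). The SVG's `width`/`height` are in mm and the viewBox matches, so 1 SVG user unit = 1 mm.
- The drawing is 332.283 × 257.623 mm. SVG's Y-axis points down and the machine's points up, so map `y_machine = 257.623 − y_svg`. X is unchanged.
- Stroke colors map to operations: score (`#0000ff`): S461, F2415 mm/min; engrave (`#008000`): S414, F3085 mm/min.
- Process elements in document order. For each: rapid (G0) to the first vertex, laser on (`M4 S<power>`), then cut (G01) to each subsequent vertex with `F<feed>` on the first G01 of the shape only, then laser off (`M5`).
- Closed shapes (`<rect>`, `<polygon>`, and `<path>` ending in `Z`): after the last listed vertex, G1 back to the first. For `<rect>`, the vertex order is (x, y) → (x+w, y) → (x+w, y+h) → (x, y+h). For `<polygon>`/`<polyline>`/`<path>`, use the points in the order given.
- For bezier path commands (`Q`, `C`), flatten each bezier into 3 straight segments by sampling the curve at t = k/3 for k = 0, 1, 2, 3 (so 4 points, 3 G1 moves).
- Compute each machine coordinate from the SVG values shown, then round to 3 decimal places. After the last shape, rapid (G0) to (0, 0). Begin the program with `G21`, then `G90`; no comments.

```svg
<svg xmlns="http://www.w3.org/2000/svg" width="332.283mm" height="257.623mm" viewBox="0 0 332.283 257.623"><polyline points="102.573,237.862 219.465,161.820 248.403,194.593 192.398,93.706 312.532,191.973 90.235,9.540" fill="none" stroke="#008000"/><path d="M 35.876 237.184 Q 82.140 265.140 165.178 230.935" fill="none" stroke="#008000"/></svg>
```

G21
G90
G0 X102.573 Y19.761
M4 S414
G01 X219.465 Y95.803 F3085
G01 X248.403 Y63.030
G01 X192.398 Y163.917
G01 X312.532 Y65.650
G01 X90.235 Y248.083
M5
G0 X35.876 Y20.439
M4 S414
G01 X70.805 Y8.708 F3085
G01 X113.905 Y10.791
G01 X165.178 Y26.688
M5
G0 X0.000 Y0.000

viewBox `0 0 332.283 257.623` with mm width/height → 1 unit = 1 mm. Flip: y_m = 257.623 − y_svg.

**Shape 1** — `<polyline>` open polyline, stroke `#008000` → engrave (S414, F3085). Machine vertices: (102.573,19.761) → (219.465,95.803) → (248.403,63.030) → (192.398,163.917) → (312.532,65.650) → (90.235,248.083). Open path.

**Shape 2** — `<path>` quadratic bezier, stroke `#008000` → engrave (S414, F3085). Control points (SVG): P0=(35.876,237.184), P1=(82.140,265.140), P2=(165.178,230.935); sampled at t=k/3. Machine vertices: (35.876,20.439) → (70.805,8.708) → (113.905,10.791) → (165.178,26.688). Open path.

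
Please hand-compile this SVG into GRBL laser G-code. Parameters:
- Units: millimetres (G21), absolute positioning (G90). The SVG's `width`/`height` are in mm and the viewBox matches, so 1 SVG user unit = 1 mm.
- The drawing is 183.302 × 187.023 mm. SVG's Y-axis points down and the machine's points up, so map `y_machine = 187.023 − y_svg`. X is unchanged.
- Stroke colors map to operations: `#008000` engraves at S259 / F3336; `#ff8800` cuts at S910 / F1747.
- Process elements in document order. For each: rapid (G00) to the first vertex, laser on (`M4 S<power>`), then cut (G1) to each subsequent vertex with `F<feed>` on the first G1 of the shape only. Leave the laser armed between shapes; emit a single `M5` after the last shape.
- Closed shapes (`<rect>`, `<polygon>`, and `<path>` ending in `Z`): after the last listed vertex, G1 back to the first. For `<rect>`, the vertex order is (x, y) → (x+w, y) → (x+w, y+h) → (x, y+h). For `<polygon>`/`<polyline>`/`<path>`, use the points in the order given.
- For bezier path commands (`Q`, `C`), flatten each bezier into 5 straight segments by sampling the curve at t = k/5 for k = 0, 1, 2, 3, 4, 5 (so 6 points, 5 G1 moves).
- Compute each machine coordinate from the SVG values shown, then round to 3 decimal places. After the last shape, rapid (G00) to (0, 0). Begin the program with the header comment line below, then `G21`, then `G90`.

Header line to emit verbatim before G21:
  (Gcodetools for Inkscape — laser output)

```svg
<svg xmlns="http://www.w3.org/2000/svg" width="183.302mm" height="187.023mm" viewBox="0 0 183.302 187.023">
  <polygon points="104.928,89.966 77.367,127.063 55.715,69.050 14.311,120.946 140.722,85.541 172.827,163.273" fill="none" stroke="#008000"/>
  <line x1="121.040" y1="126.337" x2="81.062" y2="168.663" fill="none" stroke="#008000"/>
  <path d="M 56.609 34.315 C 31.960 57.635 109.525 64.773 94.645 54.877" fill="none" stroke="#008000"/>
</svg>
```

viewBox `0 0 183.302 187.023` with mm width/height → 1 unit = 1 mm. Flip: y_m = 187.023 − y_svg.

**Shape 1** — `<polygon>` closed polygon, stroke `#008000` → engrave (S259, F3336). Machine vertices: (104.928,97.057) → (77.367,59.960) → (55.715,117.973) → (14.311,66.077) → (140.722,101.482) → (172.827,23.750) → (104.928,97.057). Closed: final G1 returns to the first vertex.

**Shape 2** — `<line>` line segment, stroke `#008000` → engrave (S259, F3336). Machine vertices: (121.040,60.686) → (81.062,18.360). Open path.

**Shape 3** — `<path>` cubic bezier, stroke `#008000` → engrave (S259, F3336). Control points (SVG): P0=(56.609,34.315), P1=(31.960,57.635), P2=(109.525,64.773), P3=(94.645,54.877); sampled at t=k/5. Machine vertices: (56.609,152.708) → (52.528,140.665) → (63.635,132.546) → (80.586,128.393) → (94.037,128.246) → (94.645,132.146). Open path.

(Gcodetools for Inkscape — laser output)
G21
G90
G00 X104.928 Y97.057
M4 S259
G1 X77.367 Y59.960 F3336
G1 X55.715 Y117.973
G1 X14.311 Y66.077
G1 X140.722 Y101.482
G1 X172.827 Y23.750
G1 X104.928 Y97.057
G00 X121.040 Y60.686
M4 S259
G1 X81.062 Y18.360 F3336
G00 X56.609 Y152.708
M4 S259
G1 X52.528 Y140.665 F3336
G1 X63.635 Y132.546
G1 X80.586 Y128.393
G1 X94.037 Y128.246
G1 X94.645 Y132.146
M5
G00 X0.000 Y0.000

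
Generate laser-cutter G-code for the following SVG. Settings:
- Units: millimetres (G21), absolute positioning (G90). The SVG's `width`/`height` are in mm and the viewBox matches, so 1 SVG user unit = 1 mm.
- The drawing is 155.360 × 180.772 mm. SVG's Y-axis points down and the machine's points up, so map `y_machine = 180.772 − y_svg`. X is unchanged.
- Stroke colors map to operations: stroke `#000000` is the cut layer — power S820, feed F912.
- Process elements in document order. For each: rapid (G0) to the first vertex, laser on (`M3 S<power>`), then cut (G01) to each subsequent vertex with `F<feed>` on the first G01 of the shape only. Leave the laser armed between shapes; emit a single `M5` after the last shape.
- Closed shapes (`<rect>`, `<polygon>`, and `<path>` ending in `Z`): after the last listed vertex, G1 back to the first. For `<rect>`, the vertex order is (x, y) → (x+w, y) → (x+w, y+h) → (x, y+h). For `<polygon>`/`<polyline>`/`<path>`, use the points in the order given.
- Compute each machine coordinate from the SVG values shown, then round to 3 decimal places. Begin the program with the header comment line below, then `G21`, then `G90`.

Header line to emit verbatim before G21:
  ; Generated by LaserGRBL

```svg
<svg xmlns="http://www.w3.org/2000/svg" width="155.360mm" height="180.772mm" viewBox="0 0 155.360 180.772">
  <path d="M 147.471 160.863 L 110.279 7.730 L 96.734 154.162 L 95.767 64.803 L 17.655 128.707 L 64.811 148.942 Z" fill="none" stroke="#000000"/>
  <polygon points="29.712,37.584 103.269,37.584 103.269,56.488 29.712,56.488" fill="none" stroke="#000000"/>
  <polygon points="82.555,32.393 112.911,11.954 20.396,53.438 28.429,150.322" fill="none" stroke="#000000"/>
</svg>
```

Since the viewBox matches the mm dimensions, user units are millimetres directly. The only transform is the Y-flip y_m = 180.772 − y_svg.

Shape 1 is a closed polygon drawn with `<path>`. Its stroke #000000 means cut at S820, F912. After flipping Y the toolpath is (147.471,19.909) → (110.279,173.042) → (96.734,26.610) → (95.767,115.969) → (17.655,52.065) → (64.811,31.830) → (147.471,19.909), returning to the start.

Shape 2 is a rectangle drawn with `<polygon>`. Its stroke #000000 means cut at S820, F912. After flipping Y the toolpath is (29.712,143.188) → (103.269,143.188) → (103.269,124.284) → (29.712,124.284) → (29.712,143.188), returning to the start.

Shape 3 is a closed polygon drawn with `<polygon>`. Its stroke #000000 means cut at S820, F912. After flipping Y the toolpath is (82.555,148.379) → (112.911,168.818) → (20.396,127.334) → (28.429,30.450) → (82.555,148.379), returning to the start.

; Generated by LaserGRBL
G21
G90
G0 X147.471 Y19.909
M3 S820
G01 X110.279 Y173.042 F912
G01 X96.734 Y26.610
G01 X95.767 Y115.969
G01 X17.655 Y52.065
G01 X64.811 Y31.830
G01 X147.471 Y19.909
G0 X29.712 Y143.188
M3 S820
G01 X103.269 Y143.188 F912
G01 X103.269 Y124.284
G01 X29.712 Y124.284
G01 X29.712 Y143.188
G0 X82.555 Y148.379
M3 S820
G01 X112.911 Y168.818 F912
G01 X20.396 Y127.334
G01 X28.429 Y30.450
G01 X82.555 Y148.379
M5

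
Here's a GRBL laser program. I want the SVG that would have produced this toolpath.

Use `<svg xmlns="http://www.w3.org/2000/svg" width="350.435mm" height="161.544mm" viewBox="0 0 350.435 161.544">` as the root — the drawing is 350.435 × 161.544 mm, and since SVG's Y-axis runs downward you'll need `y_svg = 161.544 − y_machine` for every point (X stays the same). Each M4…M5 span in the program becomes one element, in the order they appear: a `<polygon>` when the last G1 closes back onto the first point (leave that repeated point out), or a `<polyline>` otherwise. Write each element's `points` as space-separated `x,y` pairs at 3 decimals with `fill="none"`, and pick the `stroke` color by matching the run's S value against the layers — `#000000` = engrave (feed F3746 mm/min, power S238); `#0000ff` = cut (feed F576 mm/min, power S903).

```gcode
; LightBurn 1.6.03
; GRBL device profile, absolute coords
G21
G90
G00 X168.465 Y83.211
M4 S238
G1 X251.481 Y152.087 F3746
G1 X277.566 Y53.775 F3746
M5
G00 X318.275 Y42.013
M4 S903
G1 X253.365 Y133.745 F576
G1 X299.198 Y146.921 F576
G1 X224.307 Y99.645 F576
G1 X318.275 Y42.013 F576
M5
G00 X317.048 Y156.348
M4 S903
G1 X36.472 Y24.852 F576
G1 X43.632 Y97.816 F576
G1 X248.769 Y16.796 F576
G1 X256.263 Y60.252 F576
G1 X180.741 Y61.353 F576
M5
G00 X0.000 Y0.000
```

<svg xmlns="http://www.w3.org/2000/svg" width="350.435mm" height="161.544mm" viewBox="0 0 350.435 161.544">
  <polyline points="168.465,78.333 251.481,9.457 277.566,107.769" fill="none" stroke="#000000"/>
  <polygon points="318.275,119.531 253.365,27.799 299.198,14.623 224.307,61.899" fill="none" stroke="#0000ff"/>
  <polyline points="317.048,5.196 36.472,136.692 43.632,63.728 248.769,144.748 256.263,101.292 180.741,100.191" fill="none" stroke="#0000ff"/>
</svg>

y_svg = 161.544 − y_m.

[1] S238→`#000000` (engrave); open run; points: 168.465,78.333 251.481,9.457 277.566,107.769

[2] S903→`#0000ff` (cut); closed run; points: 318.275,119.531 253.365,27.799 299.198,14.623 224.307,61.899

[3] S903→`#0000ff` (cut); open run; points: 317.048,5.196 36.472,136.692 43.632,63.728 248.769,144.748 256.263,101.292 180.741,100.191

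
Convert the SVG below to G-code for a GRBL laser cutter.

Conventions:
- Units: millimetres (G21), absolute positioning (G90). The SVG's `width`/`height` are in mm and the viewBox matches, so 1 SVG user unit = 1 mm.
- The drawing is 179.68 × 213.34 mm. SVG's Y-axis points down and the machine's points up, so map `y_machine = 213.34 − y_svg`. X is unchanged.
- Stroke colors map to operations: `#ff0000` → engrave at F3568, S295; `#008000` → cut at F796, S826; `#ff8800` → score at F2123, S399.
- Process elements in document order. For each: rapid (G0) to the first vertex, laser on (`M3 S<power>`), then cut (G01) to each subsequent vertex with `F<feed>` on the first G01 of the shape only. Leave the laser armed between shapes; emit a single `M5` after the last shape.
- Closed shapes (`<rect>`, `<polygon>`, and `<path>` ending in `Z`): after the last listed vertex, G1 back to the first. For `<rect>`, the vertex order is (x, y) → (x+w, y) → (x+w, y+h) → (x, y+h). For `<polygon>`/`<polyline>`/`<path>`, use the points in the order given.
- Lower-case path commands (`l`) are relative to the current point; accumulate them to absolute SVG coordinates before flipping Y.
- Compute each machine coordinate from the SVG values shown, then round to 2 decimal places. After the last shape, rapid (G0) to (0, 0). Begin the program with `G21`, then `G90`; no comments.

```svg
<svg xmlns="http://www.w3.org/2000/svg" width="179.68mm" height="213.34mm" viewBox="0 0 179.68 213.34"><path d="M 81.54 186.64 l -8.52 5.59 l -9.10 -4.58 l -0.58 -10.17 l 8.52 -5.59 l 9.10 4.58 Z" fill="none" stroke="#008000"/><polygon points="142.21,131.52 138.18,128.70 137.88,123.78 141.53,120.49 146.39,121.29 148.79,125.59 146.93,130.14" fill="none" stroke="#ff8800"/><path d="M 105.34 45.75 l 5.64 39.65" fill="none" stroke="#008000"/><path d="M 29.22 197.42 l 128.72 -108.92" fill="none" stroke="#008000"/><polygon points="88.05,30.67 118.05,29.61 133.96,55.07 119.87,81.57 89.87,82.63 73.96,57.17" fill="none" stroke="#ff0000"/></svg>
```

G21
G90
G0 X81.54 Y26.70
M3 S826
G01 X73.02 Y21.11 F796
G01 X63.92 Y25.69
G01 X63.34 Y35.86
G01 X71.86 Y41.45
G01 X80.96 Y36.87
G01 X81.54 Y26.70
G0 X142.21 Y81.82
M3 S399
G01 X138.18 Y84.64 F2123
G01 X137.88 Y89.56
G01 X141.53 Y92.85
G01 X146.39 Y92.05
G01 X148.79 Y87.75
G01 X146.93 Y83.20
G01 X142.21 Y81.82
G0 X105.34 Y167.59
M3 S826
G01 X110.98 Y127.94 F796
G0 X29.22 Y15.92
M3 S826
G01 X157.94 Y124.84 F796
G0 X88.05 Y182.67
M3 S295
G01 X118.05 Y183.73 F3568
G01 X133.96 Y158.27
G01 X119.87 Y131.77
G01 X89.87 Y130.71
G01 X73.96 Y156.17
G01 X88.05 Y182.67
M5
G0 X0.00 Y0.00

viewBox `0 0 179.68 213.34` with mm width/height → 1 unit = 1 mm. Flip: y_m = 213.34 − y_svg.

**Shape 1** — `<path>` regular polygon, stroke `#008000` → cut (S826, F796). Machine vertices: (81.54,26.70) → (73.02,21.11) → (63.92,25.69) → (63.34,35.86) → (71.86,41.45) → (80.96,36.87) → (81.54,26.70). Closed: final G1 returns to the first vertex.

**Shape 2** — `<polygon>` regular polygon, stroke `#ff8800` → score (S399, F2123). Machine vertices: (142.21,81.82) → (138.18,84.64) → (137.88,89.56) → (141.53,92.85) → (146.39,92.05) → (148.79,87.75) → (146.93,83.20) → (142.21,81.82). Closed: final G1 returns to the first vertex.

**Shape 3** — `<path>` line segment, stroke `#008000` → cut (S826, F796). Machine vertices: (105.34,167.59) → (110.98,127.94). Open path.

**Shape 4** — `<path>` line segment, stroke `#008000` → cut (S826, F796). Machine vertices: (29.22,15.92) → (157.94,124.84). Open path.

**Shape 5** — `<polygon>` regular polygon, stroke `#ff0000` → engrave (S295, F3568). Machine vertices: (88.05,182.67) → (118.05,183.73) → (133.96,158.27) → (119.87,131.77) → (89.87,130.71) → (73.96,156.17) → (88.05,182.67). Closed: final G1 returns to the first vertex.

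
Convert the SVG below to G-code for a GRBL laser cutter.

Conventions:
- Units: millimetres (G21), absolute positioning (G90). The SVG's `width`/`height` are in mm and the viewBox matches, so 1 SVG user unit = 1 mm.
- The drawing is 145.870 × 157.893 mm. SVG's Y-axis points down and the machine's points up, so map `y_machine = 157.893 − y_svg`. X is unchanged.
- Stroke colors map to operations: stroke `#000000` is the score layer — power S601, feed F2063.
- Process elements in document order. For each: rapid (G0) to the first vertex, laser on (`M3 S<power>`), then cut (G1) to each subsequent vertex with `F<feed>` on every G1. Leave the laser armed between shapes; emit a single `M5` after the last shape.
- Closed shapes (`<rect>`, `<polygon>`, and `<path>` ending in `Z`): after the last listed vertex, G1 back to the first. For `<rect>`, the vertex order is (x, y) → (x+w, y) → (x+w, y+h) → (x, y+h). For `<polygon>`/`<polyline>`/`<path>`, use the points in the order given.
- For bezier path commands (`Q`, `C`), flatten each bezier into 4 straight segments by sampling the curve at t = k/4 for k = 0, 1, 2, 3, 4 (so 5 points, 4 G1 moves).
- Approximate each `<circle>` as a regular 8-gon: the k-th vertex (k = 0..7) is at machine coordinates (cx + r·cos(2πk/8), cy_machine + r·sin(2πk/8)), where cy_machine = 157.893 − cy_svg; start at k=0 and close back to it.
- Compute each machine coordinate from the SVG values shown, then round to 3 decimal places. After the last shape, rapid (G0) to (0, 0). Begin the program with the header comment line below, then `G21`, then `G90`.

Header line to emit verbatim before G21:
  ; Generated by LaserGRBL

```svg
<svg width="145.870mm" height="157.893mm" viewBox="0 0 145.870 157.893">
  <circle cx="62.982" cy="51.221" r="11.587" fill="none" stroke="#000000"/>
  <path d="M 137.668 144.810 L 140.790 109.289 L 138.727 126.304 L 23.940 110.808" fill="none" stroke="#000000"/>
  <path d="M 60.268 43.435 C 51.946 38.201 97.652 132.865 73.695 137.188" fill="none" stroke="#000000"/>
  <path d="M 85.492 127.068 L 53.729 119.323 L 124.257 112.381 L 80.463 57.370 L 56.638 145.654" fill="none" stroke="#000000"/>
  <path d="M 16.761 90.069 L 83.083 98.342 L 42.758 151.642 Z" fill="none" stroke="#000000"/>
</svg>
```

; Generated by LaserGRBL
G21
G90
G0 X74.569 Y106.672
M3 S601
G1 X71.175 Y114.865 F2063
G1 X62.982 Y118.259 F2063
G1 X54.789 Y114.865 F2063
G1 X51.395 Y106.672 F2063
G1 X54.789 Y98.479 F2063
G1 X62.982 Y95.085 F2063
G1 X71.175 Y98.479 F2063
G1 X74.569 Y106.672 F2063
G0 X137.668 Y13.083
M3 S601
G1 X140.790 Y48.604 F2063
G1 X138.727 Y31.589 F2063
G1 X23.940 Y47.085 F2063
G0 X60.268 Y114.458
M3 S601
G1 X62.224 Y102.625 F2063
G1 X72.845 Y71.165 F2063
G1 X80.534 Y37.914 F2063
G1 X73.695 Y20.705 F2063
G0 X85.492 Y30.825
M3 S601
G1 X53.729 Y38.570 F2063
G1 X124.257 Y45.512 F2063
G1 X80.463 Y100.523 F2063
G1 X56.638 Y12.239 F2063
G0 X16.761 Y67.824
M3 S601
G1 X83.083 Y59.551 F2063
G1 X42.758 Y6.251 F2063
G1 X16.761 Y67.824 F2063
M5
G0 X0.000 Y0.000

Since the viewBox matches the mm dimensions, user units are millimetres directly. The only transform is the Y-flip y_m = 157.893 − y_svg.

Shape 1 is a circle drawn with `<circle>`. Its stroke #000000 means score at S601, F2063. After flipping Y the toolpath is (74.569,106.672) → (71.175,114.865) → (62.982,118.259) → (54.789,114.865) → (51.395,106.672) → (54.789,98.479) → (62.982,95.085) → (71.175,98.479) → (74.569,106.672), returning to the start.

Shape 2 is a open polyline drawn with `<path>`. Its stroke #000000 means score at S601, F2063. After flipping Y the toolpath is (137.668,13.083) → (140.790,48.604) → (138.727,31.589) → (23.940,47.085).

Shape 3 is a cubic bezier drawn with `<path>`. Its stroke #000000 means score at S601, F2063. After flipping Y the toolpath is (60.268,114.458) → (62.224,102.625) → (72.845,71.165) → (80.534,37.914) → (73.695,20.705).

Shape 4 is a open polyline drawn with `<path>`. Its stroke #000000 means score at S601, F2063. After flipping Y the toolpath is (85.492,30.825) → (53.729,38.570) → (124.257,45.512) → (80.463,100.523) → (56.638,12.239).

Shape 5 is a regular polygon drawn with `<path>`. Its stroke #000000 means score at S601, F2063. After flipping Y the toolpath is (16.761,67.824) → (83.083,59.551) → (42.758,6.251) → (16.761,67.824), returning to the start.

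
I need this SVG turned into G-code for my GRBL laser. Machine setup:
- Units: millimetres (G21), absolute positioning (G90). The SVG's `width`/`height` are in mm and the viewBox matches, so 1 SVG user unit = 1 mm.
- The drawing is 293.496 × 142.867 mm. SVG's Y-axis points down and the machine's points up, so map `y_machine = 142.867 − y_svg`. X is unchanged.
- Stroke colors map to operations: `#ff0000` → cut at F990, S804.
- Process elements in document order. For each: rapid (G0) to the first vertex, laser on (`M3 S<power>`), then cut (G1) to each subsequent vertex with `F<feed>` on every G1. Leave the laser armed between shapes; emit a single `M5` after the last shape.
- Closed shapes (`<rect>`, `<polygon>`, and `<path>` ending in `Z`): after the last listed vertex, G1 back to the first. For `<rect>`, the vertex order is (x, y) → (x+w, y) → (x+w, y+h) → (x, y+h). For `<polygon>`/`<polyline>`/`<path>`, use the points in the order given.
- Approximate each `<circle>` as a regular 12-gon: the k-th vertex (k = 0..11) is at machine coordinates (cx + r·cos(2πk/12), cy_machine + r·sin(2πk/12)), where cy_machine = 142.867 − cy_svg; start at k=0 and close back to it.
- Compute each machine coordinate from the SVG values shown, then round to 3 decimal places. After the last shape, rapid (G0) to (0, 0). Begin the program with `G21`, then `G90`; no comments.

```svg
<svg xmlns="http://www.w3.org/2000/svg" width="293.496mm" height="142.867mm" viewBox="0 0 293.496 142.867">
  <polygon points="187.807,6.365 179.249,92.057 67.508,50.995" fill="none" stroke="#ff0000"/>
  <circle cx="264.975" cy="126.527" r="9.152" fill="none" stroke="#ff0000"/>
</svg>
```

Since the viewBox matches the mm dimensions, user units are millimetres directly. The only transform is the Y-flip y_m = 142.867 − y_svg.

Shape 1 is a closed polygon drawn with `<polygon>`. Its stroke #ff0000 means cut at S804, F990. After flipping Y the toolpath is (187.807,136.502) → (179.249,50.810) → (67.508,91.872) → (187.807,136.502), returning to the start.

Shape 2 is a circle drawn with `<circle>`. Its stroke #ff0000 means cut at S804, F990. After flipping Y the toolpath is (274.127,16.340) → (272.901,20.916) → (269.551,24.266) → (264.975,25.492) → (260.399,24.266) → (257.049,20.916) → (255.823,16.340) → (257.049,11.764) → (260.399,8.414) → (264.975,7.188) → (269.551,8.414) → (272.901,11.764) → (274.127,16.340), returning to the start.

G21
G90
G0 X187.807 Y136.502
M3 S804
G1 X179.249 Y50.810 F990
G1 X67.508 Y91.872 F990
G1 X187.807 Y136.502 F990
G0 X274.127 Y16.340
M3 S804
G1 X272.901 Y20.916 F990
G1 X269.551 Y24.266 F990
G1 X264.975 Y25.492 F990
G1 X260.399 Y24.266 F990
G1 X257.049 Y20.916 F990
G1 X255.823 Y16.340 F990
G1 X257.049 Y11.764 F990
G1 X260.399 Y8.414 F990
G1 X264.975 Y7.188 F990
G1 X269.551 Y8.414 F990
G1 X272.901 Y11.764 F990
G1 X274.127 Y16.340 F990
M5
G0 X0.000 Y0.000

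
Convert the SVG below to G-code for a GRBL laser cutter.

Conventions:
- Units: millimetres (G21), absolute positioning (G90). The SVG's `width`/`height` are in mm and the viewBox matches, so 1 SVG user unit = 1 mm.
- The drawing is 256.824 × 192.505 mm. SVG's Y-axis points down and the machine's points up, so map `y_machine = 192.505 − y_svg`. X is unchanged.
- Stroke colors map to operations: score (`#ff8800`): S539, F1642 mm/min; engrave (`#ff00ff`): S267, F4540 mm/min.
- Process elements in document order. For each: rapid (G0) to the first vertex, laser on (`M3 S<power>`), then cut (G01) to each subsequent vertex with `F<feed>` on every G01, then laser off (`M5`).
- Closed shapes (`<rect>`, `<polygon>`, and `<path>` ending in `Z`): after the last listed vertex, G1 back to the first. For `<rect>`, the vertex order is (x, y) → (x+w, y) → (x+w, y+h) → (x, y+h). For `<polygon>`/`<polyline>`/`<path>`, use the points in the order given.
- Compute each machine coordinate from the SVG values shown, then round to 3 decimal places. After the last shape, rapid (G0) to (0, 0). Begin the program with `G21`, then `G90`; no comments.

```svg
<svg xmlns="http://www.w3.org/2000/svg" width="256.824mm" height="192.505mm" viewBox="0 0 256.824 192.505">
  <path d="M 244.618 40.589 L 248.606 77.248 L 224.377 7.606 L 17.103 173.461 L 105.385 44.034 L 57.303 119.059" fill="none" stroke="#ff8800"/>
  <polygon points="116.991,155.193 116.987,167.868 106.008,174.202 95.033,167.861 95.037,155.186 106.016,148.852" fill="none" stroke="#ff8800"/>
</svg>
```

Since the viewBox matches the mm dimensions, user units are millimetres directly. The only transform is the Y-flip y_m = 192.505 − y_svg.

Shape 1 is a open polyline drawn with `<path>`. Its stroke #ff8800 means score at S539, F1642. After flipping Y the toolpath is (244.618,151.916) → (248.606,115.257) → (224.377,184.899) → (17.103,19.044) → (105.385,148.471) → (57.303,73.446).

Shape 2 is a regular polygon drawn with `<polygon>`. Its stroke #ff8800 means score at S539, F1642. After flipping Y the toolpath is (116.991,37.312) → (116.987,24.637) → (106.008,18.303) → (95.033,24.644) → (95.037,37.319) → (106.016,43.653) → (116.991,37.312), returning to the start.

G21
G90
G0 X244.618 Y151.916
M3 S539
G01 X248.606 Y115.257 F1642
G01 X224.377 Y184.899 F1642
G01 X17.103 Y19.044 F1642
G01 X105.385 Y148.471 F1642
G01 X57.303 Y73.446 F1642
M5
G0 X116.991 Y37.312
M3 S539
G01 X116.987 Y24.637 F1642
G01 X106.008 Y18.303 F1642
G01 X95.033 Y24.644 F1642
G01 X95.037 Y37.319 F1642
G01 X106.016 Y43.653 F1642
G01 X116.991 Y37.312 F1642
M5
G0 X0.000 Y0.000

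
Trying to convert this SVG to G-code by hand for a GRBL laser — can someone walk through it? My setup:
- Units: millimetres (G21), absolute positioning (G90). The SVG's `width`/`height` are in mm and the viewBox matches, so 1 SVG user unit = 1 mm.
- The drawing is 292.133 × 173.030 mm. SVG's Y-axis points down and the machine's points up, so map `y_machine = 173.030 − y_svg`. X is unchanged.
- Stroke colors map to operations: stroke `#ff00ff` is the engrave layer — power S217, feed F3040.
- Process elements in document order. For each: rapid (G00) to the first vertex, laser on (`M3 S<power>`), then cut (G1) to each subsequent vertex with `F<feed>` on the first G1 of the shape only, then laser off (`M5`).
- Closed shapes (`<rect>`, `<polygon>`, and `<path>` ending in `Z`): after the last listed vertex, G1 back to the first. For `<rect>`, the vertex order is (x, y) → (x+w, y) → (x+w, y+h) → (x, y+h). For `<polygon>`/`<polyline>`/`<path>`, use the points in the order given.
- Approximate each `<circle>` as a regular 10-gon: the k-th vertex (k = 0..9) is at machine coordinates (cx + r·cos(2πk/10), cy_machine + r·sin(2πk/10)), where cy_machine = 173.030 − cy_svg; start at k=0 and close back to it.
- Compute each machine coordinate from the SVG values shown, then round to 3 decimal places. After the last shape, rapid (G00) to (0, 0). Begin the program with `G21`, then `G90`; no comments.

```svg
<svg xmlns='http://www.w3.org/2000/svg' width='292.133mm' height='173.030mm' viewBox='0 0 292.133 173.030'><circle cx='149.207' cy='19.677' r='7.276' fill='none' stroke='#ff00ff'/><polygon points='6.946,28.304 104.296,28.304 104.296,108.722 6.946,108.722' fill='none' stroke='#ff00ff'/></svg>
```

G21
G90
G00 X156.483 Y153.353
M3 S217
G1 X155.093 Y157.630 F3040
G1 X151.455 Y160.273
G1 X146.959 Y160.273
G1 X143.321 Y157.630
G1 X141.931 Y153.353
G1 X143.321 Y149.076
G1 X146.959 Y146.433
G1 X151.455 Y146.433
G1 X155.093 Y149.076
G1 X156.483 Y153.353
M5
G00 X6.946 Y144.726
M3 S217
G1 X104.296 Y144.726 F3040
G1 X104.296 Y64.308
G1 X6.946 Y64.308
G1 X6.946 Y144.726
M5
G00 X0.000 Y0.000

Since the viewBox matches the mm dimensions, user units are millimetres directly. The only transform is the Y-flip y_m = 173.030 − y_svg.

Shape 1 is a circle drawn with `<circle>`. Its stroke #ff00ff means engrave at S217, F3040. After flipping Y the toolpath is (156.483,153.353) → (155.093,157.630) → (151.455,160.273) → (146.959,160.273) → (143.321,157.630) → (141.931,153.353) → (143.321,149.076) → (146.959,146.433) → (151.455,146.433) → (155.093,149.076) → (156.483,153.353), returning to the start.

Shape 2 is a rectangle drawn with `<polygon>`. Its stroke #ff00ff means engrave at S217, F3040. After flipping Y the toolpath is (6.946,144.726) → (104.296,144.726) → (104.296,64.308) → (6.946,64.308) → (6.946,144.726), returning to the start.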